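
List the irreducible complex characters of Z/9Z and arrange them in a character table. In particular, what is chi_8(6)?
Character table of Z/9Z (irreps indexed chi_0,...,chi_8 with chi_k(m) = zeta_9^(k*m), zeta_9 = exp(2*pi*i/9)):
  irrep \ class  {0} (size 1)  {1} (size 1)    {2} (size 1)    {3} (size 1)    {4} (size 1)    {5} (size 1)    {6} (size 1)    {7} (size 1)    {8} (size 1)  
  chi_0          1             1               1               1               1               1               1               1               1             
  chi_1          1             exp(2*I*pi/9)   exp(4*I*pi/9)   exp(2*I*pi/3)   exp(8*I*pi/9)   exp(-8*I*pi/9)  exp(-2*I*pi/3)  exp(-4*I*pi/9)  exp(-2*I*pi/9)
  chi_2          1             exp(4*I*pi/9)   exp(8*I*pi/9)   exp(-2*I*pi/3)  exp(-2*I*pi/9)  exp(2*I*pi/9)   exp(2*I*pi/3)   exp(-8*I*pi/9)  exp(-4*I*pi/9)
  chi_3          1             exp(2*I*pi/3)   exp(-2*I*pi/3)  1               exp(2*I*pi/3)   exp(-2*I*pi/3)  1               exp(2*I*pi/3)   exp(-2*I*pi/3)
  chi_4          1             exp(8*I*pi/9)   exp(-2*I*pi/9)  exp(2*I*pi/3)   exp(-4*I*pi/9)  exp(4*I*pi/9)   exp(-2*I*pi/3)  exp(2*I*pi/9)   exp(-8*I*pi/9)
  chi_5          1             exp(-8*I*pi/9)  exp(2*I*pi/9)   exp(-2*I*pi/3)  exp(4*I*pi/9)   exp(-4*I*pi/9)  exp(2*I*pi/3)   exp(-2*I*pi/9)  exp(8*I*pi/9) 
  chi_6          1             exp(-2*I*pi/3)  exp(2*I*pi/3)   1               exp(-2*I*pi/3)  exp(2*I*pi/3)   1               exp(-2*I*pi/3)  exp(2*I*pi/3) 
  chi_7          1             exp(-4*I*pi/9)  exp(-8*I*pi/9)  exp(2*I*pi/3)   exp(2*I*pi/9)   exp(-2*I*pi/9)  exp(-2*I*pi/3)  exp(8*I*pi/9)   exp(4*I*pi/9) 
  chi_8          1             exp(-2*I*pi/9)  exp(-4*I*pi/9)  exp(-2*I*pi/3)  exp(-8*I*pi/9)  exp(8*I*pi/9)   exp(2*I*pi/3)   exp(4*I*pi/9)   exp(2*I*pi/9) 

Spot check: chi_8(6) = zeta_9^(8*6) = zeta_9^48 = exp(2*I*pi/3).

Details: Z/9Z is abelian, so all 9 irreducible complex representations are 1-dimensional. They are given by chi_k(m) = zeta_9^(k*m) for k = 0,...,8. Row orthogonality: sum_m chi_k(m) conj(chi_l(m)) = 9 * [k = l].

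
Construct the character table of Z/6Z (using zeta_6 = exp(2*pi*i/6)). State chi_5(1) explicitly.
Character table of Z/6Z (irreps indexed chi_0,...,chi_5 with chi_k(m) = zeta_6^(k*m), zeta_6 = exp(2*pi*i/6)):
  irrep \ class  {0} (size 1)  {1} (size 1)    {2} (size 1)    {3} (size 1)  {4} (size 1)    {5} (size 1)  
  chi_0          1             1               1               1             1               1             
  chi_1          1             exp(I*pi/3)     exp(2*I*pi/3)   -1            exp(-2*I*pi/3)  exp(-I*pi/3)  
  chi_2          1             exp(2*I*pi/3)   exp(-2*I*pi/3)  1             exp(2*I*pi/3)   exp(-2*I*pi/3)
  chi_3          1             -1              1               -1            1               -1            
  chi_4          1             exp(-2*I*pi/3)  exp(2*I*pi/3)   1             exp(-2*I*pi/3)  exp(2*I*pi/3) 
  chi_5          1             exp(-I*pi/3)    exp(-2*I*pi/3)  -1            exp(2*I*pi/3)   exp(I*pi/3)   

Spot check: chi_5(1) = zeta_6^(5*1) = zeta_6^5 = exp(-I*pi/3).

Derivation: Z/6Z is abelian, so all 6 irreducible complex representations are 1-dimensional. They are given by chi_k(m) = zeta_6^(k*m) for k = 0,...,5. Row orthogonality: sum_m chi_k(m) conj(chi_l(m)) = 6 * [k = l].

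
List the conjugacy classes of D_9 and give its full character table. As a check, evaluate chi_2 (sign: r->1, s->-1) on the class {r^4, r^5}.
Conjugacy classes: {e} of size 1, {r^1, r^8} of size 2, {r^2, r^7} of size 2, {r^3, r^6} of size 2, {r^4, r^5} of size 2, {s, sr, ..., sr^8} of size 9.
Character table:
  irrep \ class              {e} (size 1)  {r^1, r^8} (size 2)  {r^2, r^7} (size 2)  {r^3, r^6} (size 2)  {r^4, r^5} (size 2)  {s, sr, ..., sr^8} (size 9)
  chi_1 (triv)               1             1                    1                    1                    1                    1                          
  chi_2 (sign: r->1, s->-1)  1             1                    1                    1                    1                    -1                         
  chi_3 (2d, j=1)            2             2*cos(2*pi/9)        2*cos(4*pi/9)        -1                   -2*cos(pi/9)         0                          
  chi_4 (2d, j=2)            2             2*cos(4*pi/9)        -2*cos(pi/9)         -1                   2*cos(2*pi/9)        0                          
  chi_5 (2d, j=3)            2             -1                   -1                   2                    -1                   0                          
  chi_6 (2d, j=4)            2             -2*cos(pi/9)         2*cos(2*pi/9)        -1                   2*cos(4*pi/9)        0                          

Spot check: chi_2 (sign: r->1, s->-1) on {r^4, r^5} = 1.

Details: D_9 has order 2*9 = 18 with 6 conjugacy classes, hence 6 irreducibles. Sum of squared dims 1 + 1 + 4 + 4 + 4 + 4 = 18 = |G|. Linear characters come from the abelianisation; the 2-dimensional irreps have character r^k -> 2*cos(2*pi*j*k/9), reflections -> 0.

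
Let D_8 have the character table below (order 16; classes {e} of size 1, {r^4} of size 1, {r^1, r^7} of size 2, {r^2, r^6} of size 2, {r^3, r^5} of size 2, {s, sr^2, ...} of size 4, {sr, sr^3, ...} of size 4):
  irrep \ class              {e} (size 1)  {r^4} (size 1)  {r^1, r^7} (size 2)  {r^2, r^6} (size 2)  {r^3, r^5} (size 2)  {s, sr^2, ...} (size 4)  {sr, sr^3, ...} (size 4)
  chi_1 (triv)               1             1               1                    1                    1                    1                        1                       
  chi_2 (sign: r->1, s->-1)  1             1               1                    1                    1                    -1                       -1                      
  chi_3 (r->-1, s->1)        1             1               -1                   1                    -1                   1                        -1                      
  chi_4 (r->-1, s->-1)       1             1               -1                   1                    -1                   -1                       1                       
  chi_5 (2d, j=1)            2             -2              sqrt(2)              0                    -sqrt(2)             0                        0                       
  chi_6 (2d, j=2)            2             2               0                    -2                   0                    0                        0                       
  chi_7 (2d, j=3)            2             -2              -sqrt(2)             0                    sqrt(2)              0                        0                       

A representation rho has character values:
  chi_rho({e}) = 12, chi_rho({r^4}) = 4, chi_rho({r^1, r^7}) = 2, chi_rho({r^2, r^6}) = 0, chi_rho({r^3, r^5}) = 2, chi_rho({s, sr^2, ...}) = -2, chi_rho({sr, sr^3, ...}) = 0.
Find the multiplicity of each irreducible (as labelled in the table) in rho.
Multiplicities: chi_1: 1, chi_2: 2, chi_3: 0, chi_4: 1, chi_5: 1, chi_6: 2, chi_7: 1.

Explanation: Use <chi_rho, chi> = (1/|G|) sum_C |C| * chi_rho(C) * conj(chi(C)) with |G| = 16 for each irreducible chi in the table:
  <chi_rho, chi_1> = (1/16)[1*(12)*conj(1) + 1*(4)*conj(1) + 2*(2)*conj(1) + 2*(0)*conj(1) + 2*(2)*conj(1) + 4*(-2)*conj(1) + 4*(0)*conj(1)]
      = (1/16)[(12) + (4) + (4) + (0) + (4) + (-8) + (0)] = 16/16 = 1
  <chi_rho, chi_2> = (1/16)[1*(12)*conj(1) + 1*(4)*conj(1) + 2*(2)*conj(1) + 2*(0)*conj(1) + 2*(2)*conj(1) + 4*(-2)*conj(-1) + 4*(0)*conj(-1)]
      = (1/16)[(12) + (4) + (4) + (0) + (4) + (8) + (0)] = 32/16 = 2
  <chi_rho, chi_3> = (1/16)[1*(12)*conj(1) + 1*(4)*conj(1) + 2*(2)*conj(-1) + 2*(0)*conj(1) + 2*(2)*conj(-1) + 4*(-2)*conj(1) + 4*(0)*conj(-1)]
      = (1/16)[(12) + (4) + (-4) + (0) + (-4) + (-8) + (0)] = 0/16 = 0
  <chi_rho, chi_4> = (1/16)[1*(12)*conj(1) + 1*(4)*conj(1) + 2*(2)*conj(-1) + 2*(0)*conj(1) + 2*(2)*conj(-1) + 4*(-2)*conj(-1) + 4*(0)*conj(1)]
      = (1/16)[(12) + (4) + (-4) + (0) + (-4) + (8) + (0)] = 16/16 = 1
  <chi_rho, chi_5> = (1/16)[1*(12)*conj(2) + 1*(4)*conj(-2) + 2*(2)*conj(sqrt(2)) + 2*(0)*conj(0) + 2*(2)*conj(-sqrt(2)) + 4*(-2)*conj(0) + 4*(0)*conj(0)]
      = (1/16)[(24) + (-8) + (4*sqrt(2)) + (0) + (-4*sqrt(2)) + (0) + (0)] = 16/16 = 1
  <chi_rho, chi_6> = (1/16)[1*(12)*conj(2) + 1*(4)*conj(2) + 2*(2)*conj(0) + 2*(0)*conj(-2) + 2*(2)*conj(0) + 4*(-2)*conj(0) + 4*(0)*conj(0)]
      = (1/16)[(24) + (8) + (0) + (0) + (0) + (0) + (0)] = 32/16 = 2
  <chi_rho, chi_7> = (1/16)[1*(12)*conj(2) + 1*(4)*conj(-2) + 2*(2)*conj(-sqrt(2)) + 2*(0)*conj(0) + 2*(2)*conj(sqrt(2)) + 4*(-2)*conj(0) + 4*(0)*conj(0)]
      = (1/16)[(24) + (-8) + (-4*sqrt(2)) + (0) + (4*sqrt(2)) + (0) + (0)] = 16/16 = 1
Dimension check: dim(rho) = sum (mult * dim) = 1*1 + 2*1 + 0*1 + 1*1 + 1*2 + 2*2 + 1*2 = 12 = chi_rho(e) = 12.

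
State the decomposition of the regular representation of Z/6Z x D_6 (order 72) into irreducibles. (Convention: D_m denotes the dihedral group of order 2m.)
Each irreducible V_i of dimension d_i appears with multiplicity d_i, i.e. rho_reg = (direct sum over all irreducibles V_i) d_i V_i. The irreducible dimensions for Z/6Z x D_6 are 1, 1, 1, 1, 1, 1, 1, 1, 1, 1, 1, 1, 1, 1, 1, 1, 1, 1, 1, 1, 1, 1, 1, 1, 2, 2, 2, 2, 2, 2, 2, 2, 2, 2, 2, 2: 24 irreducibles of dimension 1, each with multiplicity 1; 12 irreducibles of dimension 2, each with multiplicity 2. Total dimension 24*1*1 + 12*2*2 = 72 = |G|.

Why: General theorem: in the regular representation of a finite group G, each irreducible appears with multiplicity equal to its dimension. Check: dim(rho_reg) = sum d_i^2 = 1 + 1 + 1 + 1 + 1 + 1 + 1 + 1 + 1 + 1 + 1 + 1 + 1 + 1 + 1 + 1 + 1 + 1 + 1 + 1 + 1 + 1 + 1 + 1 + 4 + 4 + 4 + 4 + 4 + 4 + 4 + 4 + 4 + 4 + 4 + 4 = 72 = |G|.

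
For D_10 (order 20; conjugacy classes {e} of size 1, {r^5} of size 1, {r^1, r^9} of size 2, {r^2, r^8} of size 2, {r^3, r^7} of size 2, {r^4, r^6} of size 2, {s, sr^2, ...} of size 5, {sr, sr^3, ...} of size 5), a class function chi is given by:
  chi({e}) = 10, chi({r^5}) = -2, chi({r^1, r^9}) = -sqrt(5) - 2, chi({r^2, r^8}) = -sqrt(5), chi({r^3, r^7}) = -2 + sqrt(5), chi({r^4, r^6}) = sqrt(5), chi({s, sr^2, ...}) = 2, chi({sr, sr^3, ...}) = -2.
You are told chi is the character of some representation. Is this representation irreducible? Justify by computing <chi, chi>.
Not irreducible (reducible): <chi, chi> = 10 > 1.

<chi, chi> = (1/|G|) sum_C |C| * |chi(C)|^2 = (1/20)[1*|10|^2 + 1*|-2|^2 + 2*|-sqrt(5) - 2|^2 + 2*|-sqrt(5)|^2 + 2*|-2 + sqrt(5)|^2 + 2*|sqrt(5)|^2 + 5*|2|^2 + 5*|-2|^2]
  = (1/20)[(100) + (4) + (8*sqrt(5) + 18) + (10) + (18 - 8*sqrt(5)) + (10) + (20) + (20)] = 200/20 = 10.
A character is irreducible iff <chi, chi> = 1, so this representation is reducible.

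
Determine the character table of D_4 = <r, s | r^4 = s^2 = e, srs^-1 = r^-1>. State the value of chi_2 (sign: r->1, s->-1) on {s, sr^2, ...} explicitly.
Conjugacy classes: {e} of size 1, {r^2} of size 1, {r^1, r^3} of size 2, {s, sr^2, ...} of size 2, {sr, sr^3, ...} of size 2.
Character table:
  irrep \ class              {e} (size 1)  {r^2} (size 1)  {r^1, r^3} (size 2)  {s, sr^2, ...} (size 2)  {sr, sr^3, ...} (size 2)
  chi_1 (triv)               1             1               1                    1                        1                       
  chi_2 (sign: r->1, s->-1)  1             1               1                    -1                       -1                      
  chi_3 (r->-1, s->1)        1             1               -1                   1                        -1                      
  chi_4 (r->-1, s->-1)       1             1               -1                   -1                       1                       
  chi_5 (2d, j=1)            2             -2              0                    0                        0                       

Spot check: chi_2 (sign: r->1, s->-1) on {s, sr^2, ...} = -1.

Working: D_4 has order 2*4 = 8 with 5 conjugacy classes, hence 5 irreducibles. Sum of squared dims 1 + 1 + 1 + 1 + 4 = 8 = |G|. Linear characters come from the abelianisation; the 2-dimensional irreps have character r^k -> 2*cos(2*pi*j*k/4), reflections -> 0.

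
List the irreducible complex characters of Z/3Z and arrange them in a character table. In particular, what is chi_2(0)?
Character table of Z/3Z (irreps indexed chi_0,...,chi_2 with chi_k(m) = zeta_3^(k*m), zeta_3 = exp(2*pi*i/3)):
  irrep \ class  {0} (size 1)  {1} (size 1)    {2} (size 1)  
  chi_0          1             1               1             
  chi_1          1             exp(2*I*pi/3)   exp(-2*I*pi/3)
  chi_2          1             exp(-2*I*pi/3)  exp(2*I*pi/3) 

Spot check: chi_2(0) = zeta_3^(2*0) = zeta_3^0 = 1.

Solution. Z/3Z is abelian, so all 3 irreducible complex representations are 1-dimensional. They are given by chi_k(m) = zeta_3^(k*m) for k = 0,...,2. Row orthogonality: sum_m chi_k(m) conj(chi_l(m)) = 3 * [k = l].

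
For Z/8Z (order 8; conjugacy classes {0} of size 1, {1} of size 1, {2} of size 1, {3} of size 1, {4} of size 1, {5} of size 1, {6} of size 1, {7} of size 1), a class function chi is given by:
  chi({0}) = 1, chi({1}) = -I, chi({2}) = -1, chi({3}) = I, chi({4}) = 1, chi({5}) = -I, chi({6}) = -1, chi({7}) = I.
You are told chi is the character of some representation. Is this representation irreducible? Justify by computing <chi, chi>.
Irreducible: <chi, chi> = 1.

<chi, chi> = (1/|G|) sum_C |C| * |chi(C)|^2 = (1/8)[1*|1|^2 + 1*|-I|^2 + 1*|-1|^2 + 1*|I|^2 + 1*|1|^2 + 1*|-I|^2 + 1*|-1|^2 + 1*|I|^2]
  = (1/8)[(1) + (1) + (1) + (1) + (1) + (1) + (1) + (1)] = 8/8 = 1.
(Exp terms are combined using exp(i*s)*conj(exp(i*t)) = exp(i*(s-t)), and sums of them are collapsed using the identity that for every m > 1 the m distinct m-th roots of unity sum to 0, e.g. 1 + exp(2*I*pi/3) + exp(-2*I*pi/3) = 0.)
A character is irreducible iff <chi, chi> = 1, so this representation is irreducible.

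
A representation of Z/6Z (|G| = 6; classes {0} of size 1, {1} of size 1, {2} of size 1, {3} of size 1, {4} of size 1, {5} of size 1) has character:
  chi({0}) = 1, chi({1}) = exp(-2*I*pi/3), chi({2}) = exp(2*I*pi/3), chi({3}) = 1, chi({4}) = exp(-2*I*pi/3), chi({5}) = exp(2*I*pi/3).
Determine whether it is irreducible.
Irreducible: <chi, chi> = 1.

Reasoning: <chi, chi> = (1/|G|) sum_C |C| * |chi(C)|^2 = (1/6)[1*|1|^2 + 1*|exp(-2*I*pi/3)|^2 + 1*|exp(2*I*pi/3)|^2 + 1*|1|^2 + 1*|exp(-2*I*pi/3)|^2 + 1*|exp(2*I*pi/3)|^2]
  = (1/6)[(1) + (1) + (1) + (1) + (1) + (1)] = 6/6 = 1.
(Exp terms are combined using exp(i*s)*conj(exp(i*t)) = exp(i*(s-t)), and sums of them are collapsed using the identity that for every m > 1 the m distinct m-th roots of unity sum to 0, e.g. 1 + exp(2*I*pi/3) + exp(-2*I*pi/3) = 0.)
A character is irreducible iff <chi, chi> = 1, so this representation is irreducible.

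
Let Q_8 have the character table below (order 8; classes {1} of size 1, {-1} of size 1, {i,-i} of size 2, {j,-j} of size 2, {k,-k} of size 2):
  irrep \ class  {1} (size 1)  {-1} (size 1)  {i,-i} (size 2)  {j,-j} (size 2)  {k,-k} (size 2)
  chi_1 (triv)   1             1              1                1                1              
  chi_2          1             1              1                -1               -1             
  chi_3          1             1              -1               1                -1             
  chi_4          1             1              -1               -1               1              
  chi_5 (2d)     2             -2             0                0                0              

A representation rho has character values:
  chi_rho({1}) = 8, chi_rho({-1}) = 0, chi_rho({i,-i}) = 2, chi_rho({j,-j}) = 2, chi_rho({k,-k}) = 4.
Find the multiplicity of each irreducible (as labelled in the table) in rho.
Multiplicities: chi_1: 3, chi_2: 0, chi_3: 0, chi_4: 1, chi_5: 2.

Explanation: Use <chi_rho, chi> = (1/|G|) sum_C |C| * chi_rho(C) * conj(chi(C)) with |G| = 8 for each irreducible chi in the table:
  <chi_rho, chi_1> = (1/8)[1*(8)*conj(1) + 1*(0)*conj(1) + 2*(2)*conj(1) + 2*(2)*conj(1) + 2*(4)*conj(1)]
      = (1/8)[(8) + (0) + (4) + (4) + (8)] = 24/8 = 3
  <chi_rho, chi_2> = (1/8)[1*(8)*conj(1) + 1*(0)*conj(1) + 2*(2)*conj(1) + 2*(2)*conj(-1) + 2*(4)*conj(-1)]
      = (1/8)[(8) + (0) + (4) + (-4) + (-8)] = 0/8 = 0
  <chi_rho, chi_3> = (1/8)[1*(8)*conj(1) + 1*(0)*conj(1) + 2*(2)*conj(-1) + 2*(2)*conj(1) + 2*(4)*conj(-1)]
      = (1/8)[(8) + (0) + (-4) + (4) + (-8)] = 0/8 = 0
  <chi_rho, chi_4> = (1/8)[1*(8)*conj(1) + 1*(0)*conj(1) + 2*(2)*conj(-1) + 2*(2)*conj(-1) + 2*(4)*conj(1)]
      = (1/8)[(8) + (0) + (-4) + (-4) + (8)] = 8/8 = 1
  <chi_rho, chi_5> = (1/8)[1*(8)*conj(2) + 1*(0)*conj(-2) + 2*(2)*conj(0) + 2*(2)*conj(0) + 2*(4)*conj(0)]
      = (1/8)[(16) + (0) + (0) + (0) + (0)] = 16/8 = 2
Dimension check: dim(rho) = sum (mult * dim) = 3*1 + 0*1 + 0*1 + 1*1 + 2*2 = 8 = chi_rho(e) = 8.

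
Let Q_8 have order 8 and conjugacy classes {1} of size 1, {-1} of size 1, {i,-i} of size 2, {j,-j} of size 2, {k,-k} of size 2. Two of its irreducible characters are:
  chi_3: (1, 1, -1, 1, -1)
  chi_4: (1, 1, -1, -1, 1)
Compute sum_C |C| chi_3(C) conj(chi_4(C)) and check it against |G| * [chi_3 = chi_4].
Sum = 0; so <chi_3, chi_4> = 0 (distinct irreducibles are orthogonal).

Working: Compute term by term over conjugacy classes (|C| * chi_3(C) * conj(chi_4(C))):
  1*(1)*conj(1) + 1*(1)*conj(1) + 2*(-1)*conj(-1) + 2*(1)*conj(-1) + 2*(-1)*conj(1)
  = (1) + (1) + (2) + (-2) + (-2)
  = 0.
Dividing by |G| = 8 gives 0/8 = 0, matching the row-orthogonality relation <chi_3, chi_4> = [chi_3 = chi_4].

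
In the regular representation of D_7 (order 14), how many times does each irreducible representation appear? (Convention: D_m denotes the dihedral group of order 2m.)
Each irreducible V_i of dimension d_i appears with multiplicity d_i, i.e. rho_reg = (direct sum over all irreducibles V_i) d_i V_i. The irreducible dimensions for D_7 are 1, 1, 2, 2, 2: 2 irreducibles of dimension 1, each with multiplicity 1; 3 irreducibles of dimension 2, each with multiplicity 2. Total dimension 2*1*1 + 3*2*2 = 14 = |G|.

Details: General theorem: in the regular representation of a finite group G, each irreducible appears with multiplicity equal to its dimension. Check: dim(rho_reg) = sum d_i^2 = 1 + 1 + 4 + 4 + 4 = 14 = |G|.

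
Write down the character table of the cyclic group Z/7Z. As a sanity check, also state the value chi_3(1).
Character table of Z/7Z (irreps indexed chi_0,...,chi_6 with chi_k(m) = zeta_7^(k*m), zeta_7 = exp(2*pi*i/7)):
  irrep \ class  {0} (size 1)  {1} (size 1)    {2} (size 1)    {3} (size 1)    {4} (size 1)    {5} (size 1)    {6} (size 1)  
  chi_0          1             1               1               1               1               1               1             
  chi_1          1             exp(2*I*pi/7)   exp(4*I*pi/7)   exp(6*I*pi/7)   exp(-6*I*pi/7)  exp(-4*I*pi/7)  exp(-2*I*pi/7)
  chi_2          1             exp(4*I*pi/7)   exp(-6*I*pi/7)  exp(-2*I*pi/7)  exp(2*I*pi/7)   exp(6*I*pi/7)   exp(-4*I*pi/7)
  chi_3          1             exp(6*I*pi/7)   exp(-2*I*pi/7)  exp(4*I*pi/7)   exp(-4*I*pi/7)  exp(2*I*pi/7)   exp(-6*I*pi/7)
  chi_4          1             exp(-6*I*pi/7)  exp(2*I*pi/7)   exp(-4*I*pi/7)  exp(4*I*pi/7)   exp(-2*I*pi/7)  exp(6*I*pi/7) 
  chi_5          1             exp(-4*I*pi/7)  exp(6*I*pi/7)   exp(2*I*pi/7)   exp(-2*I*pi/7)  exp(-6*I*pi/7)  exp(4*I*pi/7) 
  chi_6          1             exp(-2*I*pi/7)  exp(-4*I*pi/7)  exp(-6*I*pi/7)  exp(6*I*pi/7)   exp(4*I*pi/7)   exp(2*I*pi/7) 

Spot check: chi_3(1) = zeta_7^(3*1) = zeta_7^3 = exp(6*I*pi/7).

Reasoning: Z/7Z is abelian, so all 7 irreducible complex representations are 1-dimensional. They are given by chi_k(m) = zeta_7^(k*m) for k = 0,...,6. Row orthogonality: sum_m chi_k(m) conj(chi_l(m)) = 7 * [k = l].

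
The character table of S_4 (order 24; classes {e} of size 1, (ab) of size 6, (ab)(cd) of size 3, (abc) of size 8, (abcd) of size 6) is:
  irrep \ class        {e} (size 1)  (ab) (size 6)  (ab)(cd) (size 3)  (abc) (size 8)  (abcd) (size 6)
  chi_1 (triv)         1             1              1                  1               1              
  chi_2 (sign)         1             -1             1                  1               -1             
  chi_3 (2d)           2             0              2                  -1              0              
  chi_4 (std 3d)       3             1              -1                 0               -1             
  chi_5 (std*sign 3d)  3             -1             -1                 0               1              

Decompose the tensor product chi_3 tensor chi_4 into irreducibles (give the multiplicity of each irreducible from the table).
chi_3 tensor chi_4 = chi_4 + chi_5 (all other irreducibles have multiplicity 0).

Derivation: The character of a tensor product is the pointwise product (chi_3 * chi_4)(C) = chi_3(C) * chi_4(C):
  {e}: (2)*(3), (ab): (0)*(1), (ab)(cd): (2)*(-1), (abc): (-1)*(0), (abcd): (0)*(-1)
so (chi_3 * chi_4) takes values
  {e} -> 6, (ab) -> 0, (ab)(cd) -> -2, (abc) -> 0, (abcd) -> 0.
Now take the inner product of this character with each irreducible chi from the table, <chi_3*chi_4, chi> = (1/24) sum_C |C| (chi_3*chi_4)(C) conj(chi(C)):
  <chi_3*chi_4, chi_1> = (1/24)[1*(6)*conj(1) + 6*(0)*conj(1) + 3*(-2)*conj(1) + 8*(0)*conj(1) + 6*(0)*conj(1)]
      = (1/24)[(6) + (0) + (-6) + (0) + (0)] = 0/24 = 0
  <chi_3*chi_4, chi_2> = (1/24)[1*(6)*conj(1) + 6*(0)*conj(-1) + 3*(-2)*conj(1) + 8*(0)*conj(1) + 6*(0)*conj(-1)]
      = (1/24)[(6) + (0) + (-6) + (0) + (0)] = 0/24 = 0
  <chi_3*chi_4, chi_3> = (1/24)[1*(6)*conj(2) + 6*(0)*conj(0) + 3*(-2)*conj(2) + 8*(0)*conj(-1) + 6*(0)*conj(0)]
      = (1/24)[(12) + (0) + (-12) + (0) + (0)] = 0/24 = 0
  <chi_3*chi_4, chi_4> = (1/24)[1*(6)*conj(3) + 6*(0)*conj(1) + 3*(-2)*conj(-1) + 8*(0)*conj(0) + 6*(0)*conj(-1)]
      = (1/24)[(18) + (0) + (6) + (0) + (0)] = 24/24 = 1
  <chi_3*chi_4, chi_5> = (1/24)[1*(6)*conj(3) + 6*(0)*conj(-1) + 3*(-2)*conj(-1) + 8*(0)*conj(0) + 6*(0)*conj(1)]
      = (1/24)[(18) + (0) + (6) + (0) + (0)] = 24/24 = 1
Hence the multiplicities are chi_4: 1, chi_5: 1. Dimension check: dim(chi_3)*dim(chi_4) = 2*3 = 6 and sum (mult * dim) = 1*3 + 1*3 = 6.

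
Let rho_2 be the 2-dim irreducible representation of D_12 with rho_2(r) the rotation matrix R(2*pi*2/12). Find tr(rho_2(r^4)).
chi_{rho_2}(r^4) = 2*cos(2*pi*2*4/12) = -1

Justification: rho_2(r^4) is rotation by angle 2*pi*2*4/12, whose trace is 2*cos(2*pi*2*4/12) = -1.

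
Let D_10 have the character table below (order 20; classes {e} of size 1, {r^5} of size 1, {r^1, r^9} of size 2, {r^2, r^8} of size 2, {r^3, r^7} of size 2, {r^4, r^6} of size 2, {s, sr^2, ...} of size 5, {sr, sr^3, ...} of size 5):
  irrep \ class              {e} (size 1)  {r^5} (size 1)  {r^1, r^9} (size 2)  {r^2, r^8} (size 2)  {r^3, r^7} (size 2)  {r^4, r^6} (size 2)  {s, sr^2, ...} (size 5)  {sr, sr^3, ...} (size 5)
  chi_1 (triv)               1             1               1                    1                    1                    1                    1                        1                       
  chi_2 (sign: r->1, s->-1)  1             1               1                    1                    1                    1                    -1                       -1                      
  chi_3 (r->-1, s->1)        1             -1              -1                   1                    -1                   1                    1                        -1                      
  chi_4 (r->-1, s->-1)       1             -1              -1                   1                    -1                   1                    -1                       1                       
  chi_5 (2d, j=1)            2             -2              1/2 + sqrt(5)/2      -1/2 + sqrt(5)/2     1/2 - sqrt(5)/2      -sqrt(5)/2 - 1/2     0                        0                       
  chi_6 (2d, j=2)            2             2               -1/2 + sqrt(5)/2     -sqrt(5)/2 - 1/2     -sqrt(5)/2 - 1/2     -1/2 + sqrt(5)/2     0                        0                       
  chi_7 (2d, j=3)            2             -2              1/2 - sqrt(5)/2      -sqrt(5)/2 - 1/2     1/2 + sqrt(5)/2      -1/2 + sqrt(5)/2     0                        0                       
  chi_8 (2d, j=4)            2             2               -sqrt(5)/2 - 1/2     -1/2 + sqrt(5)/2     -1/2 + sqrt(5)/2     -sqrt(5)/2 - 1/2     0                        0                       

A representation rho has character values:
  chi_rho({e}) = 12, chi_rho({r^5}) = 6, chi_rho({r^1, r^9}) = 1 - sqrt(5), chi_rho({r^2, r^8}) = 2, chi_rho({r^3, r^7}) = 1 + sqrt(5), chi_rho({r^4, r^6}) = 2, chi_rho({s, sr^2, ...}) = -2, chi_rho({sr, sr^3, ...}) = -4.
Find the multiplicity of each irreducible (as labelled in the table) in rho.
Multiplicities: chi_1: 0, chi_2: 3, chi_3: 1, chi_4: 0, chi_5: 0, chi_6: 1, chi_7: 1, chi_8: 2.

Derivation: Use <chi_rho, chi> = (1/|G|) sum_C |C| * chi_rho(C) * conj(chi(C)) with |G| = 20 for each irreducible chi in the table:
  <chi_rho, chi_1> = (1/20)[1*(12)*conj(1) + 1*(6)*conj(1) + 2*(1 - sqrt(5))*conj(1) + 2*(2)*conj(1) + 2*(1 + sqrt(5))*conj(1) + 2*(2)*conj(1) + 5*(-2)*conj(1) + 5*(-4)*conj(1)]
      = (1/20)[(12) + (6) + (2 - 2*sqrt(5)) + (4) + (2 + 2*sqrt(5)) + (4) + (-10) + (-20)] = 0/20 = 0
  <chi_rho, chi_2> = (1/20)[1*(12)*conj(1) + 1*(6)*conj(1) + 2*(1 - sqrt(5))*conj(1) + 2*(2)*conj(1) + 2*(1 + sqrt(5))*conj(1) + 2*(2)*conj(1) + 5*(-2)*conj(-1) + 5*(-4)*conj(-1)]
      = (1/20)[(12) + (6) + (2 - 2*sqrt(5)) + (4) + (2 + 2*sqrt(5)) + (4) + (10) + (20)] = 60/20 = 3
  <chi_rho, chi_3> = (1/20)[1*(12)*conj(1) + 1*(6)*conj(-1) + 2*(1 - sqrt(5))*conj(-1) + 2*(2)*conj(1) + 2*(1 + sqrt(5))*conj(-1) + 2*(2)*conj(1) + 5*(-2)*conj(1) + 5*(-4)*conj(-1)]
      = (1/20)[(12) + (-6) + (-2 + 2*sqrt(5)) + (4) + (-2*sqrt(5) - 2) + (4) + (-10) + (20)] = 20/20 = 1
  <chi_rho, chi_4> = (1/20)[1*(12)*conj(1) + 1*(6)*conj(-1) + 2*(1 - sqrt(5))*conj(-1) + 2*(2)*conj(1) + 2*(1 + sqrt(5))*conj(-1) + 2*(2)*conj(1) + 5*(-2)*conj(-1) + 5*(-4)*conj(1)]
      = (1/20)[(12) + (-6) + (-2 + 2*sqrt(5)) + (4) + (-2*sqrt(5) - 2) + (4) + (10) + (-20)] = 0/20 = 0
  <chi_rho, chi_5> = (1/20)[1*(12)*conj(2) + 1*(6)*conj(-2) + 2*(1 - sqrt(5))*conj(1/2 + sqrt(5)/2) + 2*(2)*conj(-1/2 + sqrt(5)/2) + 2*(1 + sqrt(5))*conj(1/2 - sqrt(5)/2) + 2*(2)*conj(-sqrt(5)/2 - 1/2) + 5*(-2)*conj(0) + 5*(-4)*conj(0)]
      = (1/20)[(24) + (-12) + (-4) + (-2 + 2*sqrt(5)) + (-4) + (-2*sqrt(5) - 2) + (0) + (0)] = 0/20 = 0
  <chi_rho, chi_6> = (1/20)[1*(12)*conj(2) + 1*(6)*conj(2) + 2*(1 - sqrt(5))*conj(-1/2 + sqrt(5)/2) + 2*(2)*conj(-sqrt(5)/2 - 1/2) + 2*(1 + sqrt(5))*conj(-sqrt(5)/2 - 1/2) + 2*(2)*conj(-1/2 + sqrt(5)/2) + 5*(-2)*conj(0) + 5*(-4)*conj(0)]
      = (1/20)[(24) + (12) + (-6 + 2*sqrt(5)) + (-2*sqrt(5) - 2) + (-6 - 2*sqrt(5)) + (-2 + 2*sqrt(5)) + (0) + (0)] = 20/20 = 1
  <chi_rho, chi_7> = (1/20)[1*(12)*conj(2) + 1*(6)*conj(-2) + 2*(1 - sqrt(5))*conj(1/2 - sqrt(5)/2) + 2*(2)*conj(-sqrt(5)/2 - 1/2) + 2*(1 + sqrt(5))*conj(1/2 + sqrt(5)/2) + 2*(2)*conj(-1/2 + sqrt(5)/2) + 5*(-2)*conj(0) + 5*(-4)*conj(0)]
      = (1/20)[(24) + (-12) + (6 - 2*sqrt(5)) + (-2*sqrt(5) - 2) + (2*sqrt(5) + 6) + (-2 + 2*sqrt(5)) + (0) + (0)] = 20/20 = 1
  <chi_rho, chi_8> = (1/20)[1*(12)*conj(2) + 1*(6)*conj(2) + 2*(1 - sqrt(5))*conj(-sqrt(5)/2 - 1/2) + 2*(2)*conj(-1/2 + sqrt(5)/2) + 2*(1 + sqrt(5))*conj(-1/2 + sqrt(5)/2) + 2*(2)*conj(-sqrt(5)/2 - 1/2) + 5*(-2)*conj(0) + 5*(-4)*conj(0)]
      = (1/20)[(24) + (12) + (4) + (-2 + 2*sqrt(5)) + (4) + (-2*sqrt(5) - 2) + (0) + (0)] = 40/20 = 2
Dimension check: dim(rho) = sum (mult * dim) = 0*1 + 3*1 + 1*1 + 0*1 + 0*2 + 1*2 + 1*2 + 2*2 = 12 = chi_rho(e) = 12.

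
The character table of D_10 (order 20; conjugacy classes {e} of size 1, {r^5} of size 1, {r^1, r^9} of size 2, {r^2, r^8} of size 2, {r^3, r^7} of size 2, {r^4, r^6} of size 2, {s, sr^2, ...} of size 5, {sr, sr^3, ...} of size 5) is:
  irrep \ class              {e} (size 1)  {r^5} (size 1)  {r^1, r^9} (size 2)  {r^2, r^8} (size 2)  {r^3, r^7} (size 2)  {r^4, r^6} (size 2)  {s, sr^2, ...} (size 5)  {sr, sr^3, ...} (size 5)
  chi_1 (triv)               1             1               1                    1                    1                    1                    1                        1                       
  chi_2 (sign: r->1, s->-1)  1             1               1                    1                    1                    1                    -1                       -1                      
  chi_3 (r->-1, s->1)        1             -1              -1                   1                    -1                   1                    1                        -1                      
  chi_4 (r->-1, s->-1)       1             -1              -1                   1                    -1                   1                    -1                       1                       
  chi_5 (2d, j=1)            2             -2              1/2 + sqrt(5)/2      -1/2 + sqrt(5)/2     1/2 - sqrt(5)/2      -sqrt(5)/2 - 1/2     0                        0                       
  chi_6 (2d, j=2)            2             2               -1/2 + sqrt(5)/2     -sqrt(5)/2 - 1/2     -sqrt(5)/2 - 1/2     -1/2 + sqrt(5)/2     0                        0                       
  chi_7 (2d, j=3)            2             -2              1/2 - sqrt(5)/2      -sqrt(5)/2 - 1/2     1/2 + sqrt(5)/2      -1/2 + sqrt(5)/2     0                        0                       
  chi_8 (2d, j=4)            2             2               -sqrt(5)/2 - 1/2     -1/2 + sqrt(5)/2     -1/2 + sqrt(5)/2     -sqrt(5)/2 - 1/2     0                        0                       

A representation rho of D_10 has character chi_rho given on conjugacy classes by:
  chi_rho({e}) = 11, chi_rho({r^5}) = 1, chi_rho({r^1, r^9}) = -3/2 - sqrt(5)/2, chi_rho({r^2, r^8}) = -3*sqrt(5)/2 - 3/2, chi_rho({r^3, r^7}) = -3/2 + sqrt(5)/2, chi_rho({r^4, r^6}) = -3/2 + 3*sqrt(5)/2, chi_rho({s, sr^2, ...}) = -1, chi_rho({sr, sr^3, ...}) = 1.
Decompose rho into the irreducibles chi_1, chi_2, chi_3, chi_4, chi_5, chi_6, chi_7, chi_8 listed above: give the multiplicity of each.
Multiplicities: chi_1: 0, chi_2: 0, chi_3: 0, chi_4: 1, chi_5: 0, chi_6: 2, chi_7: 2, chi_8: 1.

Working: Use <chi_rho, chi> = (1/|G|) sum_C |C| * chi_rho(C) * conj(chi(C)) with |G| = 20 for each irreducible chi in the table:
  <chi_rho, chi_1> = (1/20)[1*(11)*conj(1) + 1*(1)*conj(1) + 2*(-3/2 - sqrt(5)/2)*conj(1) + 2*(-3*sqrt(5)/2 - 3/2)*conj(1) + 2*(-3/2 + sqrt(5)/2)*conj(1) + 2*(-3/2 + 3*sqrt(5)/2)*conj(1) + 5*(-1)*conj(1) + 5*(1)*conj(1)]
      = (1/20)[(11) + (1) + (-3 - sqrt(5)) + (-3*sqrt(5) - 3) + (-3 + sqrt(5)) + (-3 + 3*sqrt(5)) + (-5) + (5)] = 0/20 = 0
  <chi_rho, chi_2> = (1/20)[1*(11)*conj(1) + 1*(1)*conj(1) + 2*(-3/2 - sqrt(5)/2)*conj(1) + 2*(-3*sqrt(5)/2 - 3/2)*conj(1) + 2*(-3/2 + sqrt(5)/2)*conj(1) + 2*(-3/2 + 3*sqrt(5)/2)*conj(1) + 5*(-1)*conj(-1) + 5*(1)*conj(-1)]
      = (1/20)[(11) + (1) + (-3 - sqrt(5)) + (-3*sqrt(5) - 3) + (-3 + sqrt(5)) + (-3 + 3*sqrt(5)) + (5) + (-5)] = 0/20 = 0
  <chi_rho, chi_3> = (1/20)[1*(11)*conj(1) + 1*(1)*conj(-1) + 2*(-3/2 - sqrt(5)/2)*conj(-1) + 2*(-3*sqrt(5)/2 - 3/2)*conj(1) + 2*(-3/2 + sqrt(5)/2)*conj(-1) + 2*(-3/2 + 3*sqrt(5)/2)*conj(1) + 5*(-1)*conj(1) + 5*(1)*conj(-1)]
      = (1/20)[(11) + (-1) + (sqrt(5) + 3) + (-3*sqrt(5) - 3) + (3 - sqrt(5)) + (-3 + 3*sqrt(5)) + (-5) + (-5)] = 0/20 = 0
  <chi_rho, chi_4> = (1/20)[1*(11)*conj(1) + 1*(1)*conj(-1) + 2*(-3/2 - sqrt(5)/2)*conj(-1) + 2*(-3*sqrt(5)/2 - 3/2)*conj(1) + 2*(-3/2 + sqrt(5)/2)*conj(-1) + 2*(-3/2 + 3*sqrt(5)/2)*conj(1) + 5*(-1)*conj(-1) + 5*(1)*conj(1)]
      = (1/20)[(11) + (-1) + (sqrt(5) + 3) + (-3*sqrt(5) - 3) + (3 - sqrt(5)) + (-3 + 3*sqrt(5)) + (5) + (5)] = 20/20 = 1
  <chi_rho, chi_5> = (1/20)[1*(11)*conj(2) + 1*(1)*conj(-2) + 2*(-3/2 - sqrt(5)/2)*conj(1/2 + sqrt(5)/2) + 2*(-3*sqrt(5)/2 - 3/2)*conj(-1/2 + sqrt(5)/2) + 2*(-3/2 + sqrt(5)/2)*conj(1/2 - sqrt(5)/2) + 2*(-3/2 + 3*sqrt(5)/2)*conj(-sqrt(5)/2 - 1/2) + 5*(-1)*conj(0) + 5*(1)*conj(0)]
      = (1/20)[(22) + (-2) + (-2*sqrt(5) - 4) + (-6) + (-4 + 2*sqrt(5)) + (-6) + (0) + (0)] = 0/20 = 0
  <chi_rho, chi_6> = (1/20)[1*(11)*conj(2) + 1*(1)*conj(2) + 2*(-3/2 - sqrt(5)/2)*conj(-1/2 + sqrt(5)/2) + 2*(-3*sqrt(5)/2 - 3/2)*conj(-sqrt(5)/2 - 1/2) + 2*(-3/2 + sqrt(5)/2)*conj(-sqrt(5)/2 - 1/2) + 2*(-3/2 + 3*sqrt(5)/2)*conj(-1/2 + sqrt(5)/2) + 5*(-1)*conj(0) + 5*(1)*conj(0)]
      = (1/20)[(22) + (2) + (-sqrt(5) - 1) + (3*sqrt(5) + 9) + (-1 + sqrt(5)) + (9 - 3*sqrt(5)) + (0) + (0)] = 40/20 = 2
  <chi_rho, chi_7> = (1/20)[1*(11)*conj(2) + 1*(1)*conj(-2) + 2*(-3/2 - sqrt(5)/2)*conj(1/2 - sqrt(5)/2) + 2*(-3*sqrt(5)/2 - 3/2)*conj(-sqrt(5)/2 - 1/2) + 2*(-3/2 + sqrt(5)/2)*conj(1/2 + sqrt(5)/2) + 2*(-3/2 + 3*sqrt(5)/2)*conj(-1/2 + sqrt(5)/2) + 5*(-1)*conj(0) + 5*(1)*conj(0)]
      = (1/20)[(22) + (-2) + (1 + sqrt(5)) + (3*sqrt(5) + 9) + (1 - sqrt(5)) + (9 - 3*sqrt(5)) + (0) + (0)] = 40/20 = 2
  <chi_rho, chi_8> = (1/20)[1*(11)*conj(2) + 1*(1)*conj(2) + 2*(-3/2 - sqrt(5)/2)*conj(-sqrt(5)/2 - 1/2) + 2*(-3*sqrt(5)/2 - 3/2)*conj(-1/2 + sqrt(5)/2) + 2*(-3/2 + sqrt(5)/2)*conj(-1/2 + sqrt(5)/2) + 2*(-3/2 + 3*sqrt(5)/2)*conj(-sqrt(5)/2 - 1/2) + 5*(-1)*conj(0) + 5*(1)*conj(0)]
      = (1/20)[(22) + (2) + (4 + 2*sqrt(5)) + (-6) + (4 - 2*sqrt(5)) + (-6) + (0) + (0)] = 20/20 = 1
Dimension check: dim(rho) = sum (mult * dim) = 0*1 + 0*1 + 0*1 + 1*1 + 0*2 + 2*2 + 2*2 + 1*2 = 11 = chi_rho(e) = 11.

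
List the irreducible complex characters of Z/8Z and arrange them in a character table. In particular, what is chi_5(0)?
Character table of Z/8Z (irreps indexed chi_0,...,chi_7 with chi_k(m) = zeta_8^(k*m), zeta_8 = exp(2*pi*i/8)):
  irrep \ class  {0} (size 1)  {1} (size 1)    {2} (size 1)  {3} (size 1)    {4} (size 1)  {5} (size 1)    {6} (size 1)  {7} (size 1)  
  chi_0          1             1               1             1               1             1               1             1             
  chi_1          1             exp(I*pi/4)     I             exp(3*I*pi/4)   -1            exp(-3*I*pi/4)  -I            exp(-I*pi/4)  
  chi_2          1             I               -1            -I              1             I               -1            -I            
  chi_3          1             exp(3*I*pi/4)   -I            exp(I*pi/4)     -1            exp(-I*pi/4)    I             exp(-3*I*pi/4)
  chi_4          1             -1              1             -1              1             -1              1             -1            
  chi_5          1             exp(-3*I*pi/4)  I             exp(-I*pi/4)    -1            exp(I*pi/4)     -I            exp(3*I*pi/4) 
  chi_6          1             -I              -1            I               1             -I              -1            I             
  chi_7          1             exp(-I*pi/4)    -I            exp(-3*I*pi/4)  -1            exp(3*I*pi/4)   I             exp(I*pi/4)   

Spot check: chi_5(0) = zeta_8^(5*0) = zeta_8^0 = 1.

Why: Z/8Z is abelian, so all 8 irreducible complex representations are 1-dimensional. They are given by chi_k(m) = zeta_8^(k*m) for k = 0,...,7. Row orthogonality: sum_m chi_k(m) conj(chi_l(m)) = 8 * [k = l].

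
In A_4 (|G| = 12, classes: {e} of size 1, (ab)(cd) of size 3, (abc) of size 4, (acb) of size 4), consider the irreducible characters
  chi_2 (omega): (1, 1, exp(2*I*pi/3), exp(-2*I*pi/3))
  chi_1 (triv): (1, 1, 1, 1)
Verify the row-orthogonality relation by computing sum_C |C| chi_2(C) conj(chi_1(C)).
Sum = 0; so <chi_2, chi_1> = 0 (distinct irreducibles are orthogonal).

Justification: Compute term by term over conjugacy classes (|C| * chi_2(C) * conj(chi_1(C))):
  1*(1)*conj(1) + 3*(1)*conj(1) + 4*(exp(2*I*pi/3))*conj(1) + 4*(exp(-2*I*pi/3))*conj(1)
  = (1) + (3) + (4*exp(2*I*pi/3)) + (4*exp(-2*I*pi/3))
  = 0.
(Exp terms are combined using exp(i*s)*conj(exp(i*t)) = exp(i*(s-t)), and sums of them are collapsed using the identity that for every m > 1 the m distinct m-th roots of unity sum to 0, e.g. 1 + exp(2*I*pi/3) + exp(-2*I*pi/3) = 0.)
Dividing by |G| = 12 gives 0/12 = 0, matching the row-orthogonality relation <chi_2, chi_1> = [chi_2 = chi_1].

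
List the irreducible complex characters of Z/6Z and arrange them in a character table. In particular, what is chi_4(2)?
Character table of Z/6Z (irreps indexed chi_0,...,chi_5 with chi_k(m) = zeta_6^(k*m), zeta_6 = exp(2*pi*i/6)):
  irrep \ class  {0} (size 1)  {1} (size 1)    {2} (size 1)    {3} (size 1)  {4} (size 1)    {5} (size 1)  
  chi_0          1             1               1               1             1               1             
  chi_1          1             exp(I*pi/3)     exp(2*I*pi/3)   -1            exp(-2*I*pi/3)  exp(-I*pi/3)  
  chi_2          1             exp(2*I*pi/3)   exp(-2*I*pi/3)  1             exp(2*I*pi/3)   exp(-2*I*pi/3)
  chi_3          1             -1              1               -1            1               -1            
  chi_4          1             exp(-2*I*pi/3)  exp(2*I*pi/3)   1             exp(-2*I*pi/3)  exp(2*I*pi/3) 
  chi_5          1             exp(-I*pi/3)    exp(-2*I*pi/3)  -1            exp(2*I*pi/3)   exp(I*pi/3)   

Spot check: chi_4(2) = zeta_6^(4*2) = zeta_6^8 = exp(2*I*pi/3).

Justification: Z/6Z is abelian, so all 6 irreducible complex representations are 1-dimensional. They are given by chi_k(m) = zeta_6^(k*m) for k = 0,...,5. Row orthogonality: sum_m chi_k(m) conj(chi_l(m)) = 6 * [k = l].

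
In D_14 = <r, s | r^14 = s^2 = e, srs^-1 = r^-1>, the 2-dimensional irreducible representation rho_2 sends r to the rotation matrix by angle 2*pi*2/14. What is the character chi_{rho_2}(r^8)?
chi_{rho_2}(r^8) = 2*cos(2*pi*2*8/14) = 2*cos(16*pi/7)

Working: rho_2(r^8) is rotation by angle 2*pi*2*8/14, whose trace is 2*cos(2*pi*2*8/14) = 2*cos(16*pi/7).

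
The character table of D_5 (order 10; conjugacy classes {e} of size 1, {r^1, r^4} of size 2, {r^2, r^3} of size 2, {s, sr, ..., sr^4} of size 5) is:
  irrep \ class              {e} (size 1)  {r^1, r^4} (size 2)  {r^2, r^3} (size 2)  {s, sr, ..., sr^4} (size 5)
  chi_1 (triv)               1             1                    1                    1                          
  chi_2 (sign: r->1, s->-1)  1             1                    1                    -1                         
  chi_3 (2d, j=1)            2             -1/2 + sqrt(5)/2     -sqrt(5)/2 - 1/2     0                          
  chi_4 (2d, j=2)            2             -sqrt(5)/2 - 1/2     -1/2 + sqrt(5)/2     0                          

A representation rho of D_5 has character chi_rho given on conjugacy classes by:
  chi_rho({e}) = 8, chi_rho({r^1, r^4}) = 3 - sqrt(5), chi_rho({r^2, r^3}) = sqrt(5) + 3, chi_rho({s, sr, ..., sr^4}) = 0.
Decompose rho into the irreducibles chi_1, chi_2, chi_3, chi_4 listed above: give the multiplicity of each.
Multiplicities: chi_1: 2, chi_2: 2, chi_3: 0, chi_4: 2.

Explanation: Use <chi_rho, chi> = (1/|G|) sum_C |C| * chi_rho(C) * conj(chi(C)) with |G| = 10 for each irreducible chi in the table:
  <chi_rho, chi_1> = (1/10)[1*(8)*conj(1) + 2*(3 - sqrt(5))*conj(1) + 2*(sqrt(5) + 3)*conj(1) + 5*(0)*conj(1)]
      = (1/10)[(8) + (6 - 2*sqrt(5)) + (2*sqrt(5) + 6) + (0)] = 20/10 = 2
  <chi_rho, chi_2> = (1/10)[1*(8)*conj(1) + 2*(3 - sqrt(5))*conj(1) + 2*(sqrt(5) + 3)*conj(1) + 5*(0)*conj(-1)]
      = (1/10)[(8) + (6 - 2*sqrt(5)) + (2*sqrt(5) + 6) + (0)] = 20/10 = 2
  <chi_rho, chi_3> = (1/10)[1*(8)*conj(2) + 2*(3 - sqrt(5))*conj(-1/2 + sqrt(5)/2) + 2*(sqrt(5) + 3)*conj(-sqrt(5)/2 - 1/2) + 5*(0)*conj(0)]
      = (1/10)[(16) + (-8 + 4*sqrt(5)) + (-4*sqrt(5) - 8) + (0)] = 0/10 = 0
  <chi_rho, chi_4> = (1/10)[1*(8)*conj(2) + 2*(3 - sqrt(5))*conj(-sqrt(5)/2 - 1/2) + 2*(sqrt(5) + 3)*conj(-1/2 + sqrt(5)/2) + 5*(0)*conj(0)]
      = (1/10)[(16) + (2 - 2*sqrt(5)) + (2 + 2*sqrt(5)) + (0)] = 20/10 = 2
Dimension check: dim(rho) = sum (mult * dim) = 2*1 + 2*1 + 0*2 + 2*2 = 8 = chi_rho(e) = 8.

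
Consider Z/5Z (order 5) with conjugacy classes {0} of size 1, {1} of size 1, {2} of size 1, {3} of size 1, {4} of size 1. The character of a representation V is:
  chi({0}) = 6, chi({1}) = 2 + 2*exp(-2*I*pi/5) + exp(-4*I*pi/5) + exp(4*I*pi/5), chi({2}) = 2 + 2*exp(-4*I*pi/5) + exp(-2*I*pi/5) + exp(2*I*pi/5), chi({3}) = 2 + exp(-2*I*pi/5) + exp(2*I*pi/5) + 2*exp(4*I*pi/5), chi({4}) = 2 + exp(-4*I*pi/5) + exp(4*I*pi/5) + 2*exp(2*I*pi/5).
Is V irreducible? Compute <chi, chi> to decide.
Not irreducible (reducible): <chi, chi> = 10 > 1.

Proof sketch: <chi, chi> = (1/|G|) sum_C |C| * |chi(C)|^2 = (1/5)[1*|6|^2 + 1*|2 + 2*exp(-2*I*pi/5) + exp(-4*I*pi/5) + exp(4*I*pi/5)|^2 + 1*|2 + 2*exp(-4*I*pi/5) + exp(-2*I*pi/5) + exp(2*I*pi/5)|^2 + 1*|2 + exp(-2*I*pi/5) + exp(2*I*pi/5) + 2*exp(4*I*pi/5)|^2 + 1*|2 + exp(-4*I*pi/5) + exp(4*I*pi/5) + 2*exp(2*I*pi/5)|^2]
  = (1/5)[(36) + (10 + 7*exp(-2*I*pi/5) + 6*exp(-4*I*pi/5) + 6*exp(4*I*pi/5) + 7*exp(2*I*pi/5)) + (10 + 6*exp(-2*I*pi/5) + 7*exp(-4*I*pi/5) + 7*exp(4*I*pi/5) + 6*exp(2*I*pi/5)) + (10 + 6*exp(-2*I*pi/5) + 7*exp(-4*I*pi/5) + 7*exp(4*I*pi/5) + 6*exp(2*I*pi/5)) + (10 + 7*exp(-2*I*pi/5) + 6*exp(-4*I*pi/5) + 6*exp(4*I*pi/5) + 7*exp(2*I*pi/5))] = 50/5 = 10.
(Exp terms are combined using exp(i*s)*conj(exp(i*t)) = exp(i*(s-t)), and sums of them are collapsed using the identity that for every m > 1 the m distinct m-th roots of unity sum to 0, e.g. 1 + exp(2*I*pi/3) + exp(-2*I*pi/3) = 0.)
A character is irreducible iff <chi, chi> = 1, so this representation is reducible.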